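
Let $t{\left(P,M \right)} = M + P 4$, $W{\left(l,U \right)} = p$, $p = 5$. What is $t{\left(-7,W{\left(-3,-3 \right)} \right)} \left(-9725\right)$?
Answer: $223675$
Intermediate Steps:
$W{\left(l,U \right)} = 5$
$t{\left(P,M \right)} = M + 4 P$
$t{\left(-7,W{\left(-3,-3 \right)} \right)} \left(-9725\right) = \left(5 + 4 \left(-7\right)\right) \left(-9725\right) = \left(5 - 28\right) \left(-9725\right) = \left(-23\right) \left(-9725\right) = 223675$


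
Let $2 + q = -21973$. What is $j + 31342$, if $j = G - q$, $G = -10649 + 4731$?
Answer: $47399$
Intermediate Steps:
$q = -21975$ ($q = -2 - 21973 = -21975$)
$G = -5918$
$j = 16057$ ($j = -5918 - -21975 = -5918 + 21975 = 16057$)
$j + 31342 = 16057 + 31342 = 47399$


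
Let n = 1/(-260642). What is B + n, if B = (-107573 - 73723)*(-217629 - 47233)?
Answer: 12515617325899583/260642 ≈ 4.8018e+10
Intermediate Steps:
B = 48018421152 (B = -181296*(-264862) = 48018421152)
n = -1/260642 ≈ -3.8367e-6
B + n = 48018421152 - 1/260642 = 12515617325899583/260642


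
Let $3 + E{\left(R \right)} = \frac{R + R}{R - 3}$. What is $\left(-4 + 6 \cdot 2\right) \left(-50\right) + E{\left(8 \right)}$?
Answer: $- \frac{1999}{5} \approx -399.8$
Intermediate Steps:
$E{\left(R \right)} = -3 + \frac{2 R}{-3 + R}$ ($E{\left(R \right)} = -3 + \frac{R + R}{R - 3} = -3 + \frac{2 R}{-3 + R}$)
$\left(-4 + 6 \cdot 2\right) \left(-50\right) + E{\left(8 \right)} = \left(-4 + 6 \cdot 2\right) \left(-50\right) + \frac{9 - 8}{-3 + 8} = \left(-4 + 12\right) \left(-50\right) + \frac{9 - 8}{5} = 8 \left(-50\right) + \frac{1}{5} \cdot 1 = -400 + \frac{1}{5} = - \frac{1999}{5}$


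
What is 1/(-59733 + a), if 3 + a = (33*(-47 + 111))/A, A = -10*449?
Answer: -2245/134108376 ≈ -1.6740e-5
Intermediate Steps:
A = -4490
a = -7791/2245 (a = -3 + (33*(-47 + 111))/(-4490) = -3 + (33*64)*(-1/4490) = -3 + 2112*(-1/4490) = -3 - 1056/2245 = -7791/2245 ≈ -3.4704)
1/(-59733 + a) = 1/(-59733 - 7791/2245) = 1/(-134108376/2245) = -2245/134108376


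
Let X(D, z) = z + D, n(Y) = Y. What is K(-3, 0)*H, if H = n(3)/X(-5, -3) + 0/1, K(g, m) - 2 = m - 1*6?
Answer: 3/2 ≈ 1.5000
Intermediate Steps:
X(D, z) = D + z
K(g, m) = -4 + m (K(g, m) = 2 + (m - 1*6) = 2 + (m - 6) = 2 + (-6 + m) = -4 + m)
H = -3/8 (H = 3/(-5 - 3) + 0/1 = 3/(-8) + 0*1 = 3*(-⅛) + 0 = -3/8 + 0 = -3/8 ≈ -0.37500)
K(-3, 0)*H = (-4 + 0)*(-3/8) = -4*(-3/8) = 3/2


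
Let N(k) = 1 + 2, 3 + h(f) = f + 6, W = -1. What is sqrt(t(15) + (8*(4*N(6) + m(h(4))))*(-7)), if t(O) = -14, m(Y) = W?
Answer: 3*I*sqrt(70) ≈ 25.1*I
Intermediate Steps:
h(f) = 3 + f (h(f) = -3 + (f + 6) = -3 + (6 + f) = 3 + f)
m(Y) = -1
N(k) = 3
sqrt(t(15) + (8*(4*N(6) + m(h(4))))*(-7)) = sqrt(-14 + (8*(4*3 - 1))*(-7)) = sqrt(-14 + (8*(12 - 1))*(-7)) = sqrt(-14 + (8*11)*(-7)) = sqrt(-14 + 88*(-7)) = sqrt(-14 - 616) = sqrt(-630) = 3*I*sqrt(70)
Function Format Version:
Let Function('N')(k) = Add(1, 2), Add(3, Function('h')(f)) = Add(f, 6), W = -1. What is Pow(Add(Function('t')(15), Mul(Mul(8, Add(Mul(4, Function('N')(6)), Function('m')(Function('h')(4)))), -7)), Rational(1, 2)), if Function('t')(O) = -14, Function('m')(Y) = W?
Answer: Mul(3, I, Pow(70, Rational(1, 2))) ≈ Mul(25.100, I)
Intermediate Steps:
Function('h')(f) = Add(3, f) (Function('h')(f) = Add(-3, Add(f, 6)) = Add(-3, Add(6, f)) = Add(3, f))
Function('m')(Y) = -1
Function('N')(k) = 3
Pow(Add(Function('t')(15), Mul(Mul(8, Add(Mul(4, Function('N')(6)), Function('m')(Function('h')(4)))), -7)), Rational(1, 2)) = Pow(Add(-14, Mul(Mul(8, Add(Mul(4, 3), -1)), -7)), Rational(1, 2)) = Pow(Add(-14, Mul(Mul(8, Add(12, -1)), -7)), Rational(1, 2)) = Pow(Add(-14, Mul(Mul(8, 11), -7)), Rational(1, 2)) = Pow(Add(-14, Mul(88, -7)), Rational(1, 2)) = Pow(Add(-14, -616), Rational(1, 2)) = Pow(-630, Rational(1, 2)) = Mul(3, I, Pow(70, Rational(1, 2)))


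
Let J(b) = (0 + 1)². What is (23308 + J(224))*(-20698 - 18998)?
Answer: -925274064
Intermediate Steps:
J(b) = 1 (J(b) = 1² = 1)
(23308 + J(224))*(-20698 - 18998) = (23308 + 1)*(-20698 - 18998) = 23309*(-39696) = -925274064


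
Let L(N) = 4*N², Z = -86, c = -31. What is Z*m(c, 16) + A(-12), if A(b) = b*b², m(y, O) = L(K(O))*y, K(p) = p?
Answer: 2728256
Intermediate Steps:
m(y, O) = 4*y*O² (m(y, O) = (4*O²)*y = 4*y*O²)
A(b) = b³
Z*m(c, 16) + A(-12) = -344*(-31)*16² + (-12)³ = -344*(-31)*256 - 1728 = -86*(-31744) - 1728 = 2729984 - 1728 = 2728256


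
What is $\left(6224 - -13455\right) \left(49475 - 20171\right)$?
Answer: $576673416$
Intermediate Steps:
$\left(6224 - -13455\right) \left(49475 - 20171\right) = \left(6224 + 13455\right) 29304 = 19679 \cdot 29304 = 576673416$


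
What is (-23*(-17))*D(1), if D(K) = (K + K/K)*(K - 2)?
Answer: -782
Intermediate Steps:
D(K) = (1 + K)*(-2 + K) (D(K) = (K + 1)*(-2 + K) = (1 + K)*(-2 + K))
(-23*(-17))*D(1) = (-23*(-17))*(-2 + 1**2 - 1*1) = 391*(-2 + 1 - 1) = 391*(-2) = -782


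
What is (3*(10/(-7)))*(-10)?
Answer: 300/7 ≈ 42.857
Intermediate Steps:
(3*(10/(-7)))*(-10) = (3*(10*(-⅐)))*(-10) = (3*(-10/7))*(-10) = -30/7*(-10) = 300/7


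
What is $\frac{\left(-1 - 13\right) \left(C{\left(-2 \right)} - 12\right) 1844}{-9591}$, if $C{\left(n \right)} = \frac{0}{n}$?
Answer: $- \frac{103264}{3197} \approx -32.3$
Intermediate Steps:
$C{\left(n \right)} = 0$
$\frac{\left(-1 - 13\right) \left(C{\left(-2 \right)} - 12\right) 1844}{-9591} = \frac{\left(-1 - 13\right) \left(0 - 12\right) 1844}{-9591} = \left(-14\right) \left(-12\right) 1844 \left(- \frac{1}{9591}\right) = 168 \cdot 1844 \left(- \frac{1}{9591}\right) = 309792 \left(- \frac{1}{9591}\right) = - \frac{103264}{3197}$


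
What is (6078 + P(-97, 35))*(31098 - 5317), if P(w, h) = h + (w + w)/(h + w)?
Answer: 4888077600/31 ≈ 1.5768e+8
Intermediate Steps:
P(w, h) = h + 2*w/(h + w) (P(w, h) = h + (2*w)/(h + w) = h + 2*w/(h + w))
(6078 + P(-97, 35))*(31098 - 5317) = (6078 + (35² + 2*(-97) + 35*(-97))/(35 - 97))*(31098 - 5317) = (6078 + (1225 - 194 - 3395)/(-62))*25781 = (6078 - 1/62*(-2364))*25781 = (6078 + 1182/31)*25781 = (189600/31)*25781 = 4888077600/31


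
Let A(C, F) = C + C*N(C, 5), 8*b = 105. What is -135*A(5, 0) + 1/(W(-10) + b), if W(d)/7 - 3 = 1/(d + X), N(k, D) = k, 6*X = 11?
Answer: -7545094/1863 ≈ -4050.0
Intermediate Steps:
X = 11/6 (X = (⅙)*11 = 11/6 ≈ 1.8333)
W(d) = 21 + 7/(11/6 + d) (W(d) = 21 + 7/(d + 11/6) = 21 + 7/(11/6 + d))
b = 105/8 (b = (⅛)*105 = 105/8 ≈ 13.125)
A(C, F) = C + C² (A(C, F) = C + C*C = C + C²)
-135*A(5, 0) + 1/(W(-10) + b) = -675*(1 + 5) + 1/(21*(13 + 6*(-10))/(11 + 6*(-10)) + 105/8) = -675*6 + 1/(21*(13 - 60)/(11 - 60) + 105/8) = -135*30 + 1/(21*(-47)/(-49) + 105/8) = -4050 + 1/(21*(-1/49)*(-47) + 105/8) = -4050 + 1/(141/7 + 105/8) = -4050 + 1/(1863/56) = -4050 + 56/1863 = -7545094/1863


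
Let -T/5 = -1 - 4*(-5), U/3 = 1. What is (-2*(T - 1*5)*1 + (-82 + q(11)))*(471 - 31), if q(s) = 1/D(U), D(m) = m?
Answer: 156200/3 ≈ 52067.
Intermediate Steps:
U = 3 (U = 3*1 = 3)
T = -95 (T = -5*(-1 - 4*(-5)) = -5*(-1 + 20) = -5*19 = -95)
q(s) = 1/3
(-2*(T - 1*5)*1 + (-82 + q(11)))*(471 - 31) = (-2*(-95 - 1*5)*1 + (-82 + 1/3))*(471 - 31) = (-2*(-95 - 5)*1 - 245/3)*440 = (-2*(-100)*1 - 245/3)*440 = (200*1 - 245/3)*440 = (200 - 245/3)*440 = (355/3)*440 = 156200/3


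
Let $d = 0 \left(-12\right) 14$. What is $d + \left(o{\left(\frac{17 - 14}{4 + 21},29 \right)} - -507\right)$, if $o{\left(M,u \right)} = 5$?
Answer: $512$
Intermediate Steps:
$d = 0$ ($d = 0 \cdot 14 = 0$)
$d + \left(o{\left(\frac{17 - 14}{4 + 21},29 \right)} - -507\right) = 0 + \left(5 - -507\right) = 0 + \left(5 + 507\right) = 0 + 512 = 512$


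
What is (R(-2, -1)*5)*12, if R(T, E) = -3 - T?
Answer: -60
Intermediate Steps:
(R(-2, -1)*5)*12 = ((-3 - 1*(-2))*5)*12 = ((-3 + 2)*5)*12 = -1*5*12 = -5*12 = -60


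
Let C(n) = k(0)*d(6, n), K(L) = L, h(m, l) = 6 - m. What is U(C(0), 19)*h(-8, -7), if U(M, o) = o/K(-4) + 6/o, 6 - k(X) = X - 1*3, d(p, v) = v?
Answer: -2359/38 ≈ -62.079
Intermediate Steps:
k(X) = 9 - X (k(X) = 6 - (X - 1*3) = 6 - (X - 3) = 6 - (-3 + X) = 6 + (3 - X) = 9 - X)
C(n) = 9*n (C(n) = (9 - 1*0)*n = (9 + 0)*n = 9*n)
U(M, o) = 6/o - o/4 (U(M, o) = o/(-4) + 6/o = o*(-1/4) + 6/o = -o/4 + 6/o = 6/o - o/4)
U(C(0), 19)*h(-8, -7) = (6/19 - 1/4*19)*(6 - 1*(-8)) = (6*(1/19) - 19/4)*(6 + 8) = (6/19 - 19/4)*14 = -337/76*14 = -2359/38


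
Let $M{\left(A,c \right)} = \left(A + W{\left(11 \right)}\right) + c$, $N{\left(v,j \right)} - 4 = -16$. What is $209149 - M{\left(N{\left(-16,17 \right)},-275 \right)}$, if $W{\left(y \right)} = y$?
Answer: $209425$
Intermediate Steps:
$N{\left(v,j \right)} = -12$ ($N{\left(v,j \right)} = 4 - 16 = -12$)
$M{\left(A,c \right)} = 11 + A + c$ ($M{\left(A,c \right)} = \left(A + 11\right) + c = \left(11 + A\right) + c = 11 + A + c$)
$209149 - M{\left(N{\left(-16,17 \right)},-275 \right)} = 209149 - \left(11 - 12 - 275\right) = 209149 - -276 = 209149 + 276 = 209425$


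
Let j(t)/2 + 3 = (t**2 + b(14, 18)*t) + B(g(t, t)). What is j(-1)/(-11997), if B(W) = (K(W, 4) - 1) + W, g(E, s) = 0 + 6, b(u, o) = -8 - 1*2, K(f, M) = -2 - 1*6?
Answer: -10/11997 ≈ -0.00083354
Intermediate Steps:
K(f, M) = -8 (K(f, M) = -2 - 6 = -8)
b(u, o) = -10 (b(u, o) = -8 - 2 = -10)
g(E, s) = 6
B(W) = -9 + W (B(W) = (-8 - 1) + W = -9 + W)
j(t) = -12 - 20*t + 2*t**2 (j(t) = -6 + 2*((t**2 - 10*t) + (-9 + 6)) = -6 + 2*((t**2 - 10*t) - 3) = -6 + 2*(-3 + t**2 - 10*t) = -6 + (-6 - 20*t + 2*t**2) = -12 - 20*t + 2*t**2)
j(-1)/(-11997) = (-12 - 20*(-1) + 2*(-1)**2)/(-11997) = (-12 + 20 + 2*1)*(-1/11997) = (-12 + 20 + 2)*(-1/11997) = 10*(-1/11997) = -10/11997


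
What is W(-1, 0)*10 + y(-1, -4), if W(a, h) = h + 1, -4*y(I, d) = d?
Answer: 11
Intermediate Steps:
y(I, d) = -d/4
W(a, h) = 1 + h
W(-1, 0)*10 + y(-1, -4) = (1 + 0)*10 - ¼*(-4) = 1*10 + 1 = 10 + 1 = 11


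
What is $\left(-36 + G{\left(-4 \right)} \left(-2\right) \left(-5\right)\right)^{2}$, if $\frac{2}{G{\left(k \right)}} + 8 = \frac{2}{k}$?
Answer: $\frac{425104}{289} \approx 1470.9$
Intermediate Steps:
$G{\left(k \right)} = \frac{2}{-8 + \frac{2}{k}}$
$\left(-36 + G{\left(-4 \right)} \left(-2\right) \left(-5\right)\right)^{2} = \left(-36 + \left(-1\right) \left(-4\right) \frac{1}{-1 + 4 \left(-4\right)} \left(-2\right) \left(-5\right)\right)^{2} = \left(-36 + \left(-1\right) \left(-4\right) \frac{1}{-1 - 16} \left(-2\right) \left(-5\right)\right)^{2} = \left(-36 + \left(-1\right) \left(-4\right) \frac{1}{-17} \left(-2\right) \left(-5\right)\right)^{2} = \left(-36 + \left(-1\right) \left(-4\right) \left(- \frac{1}{17}\right) \left(-2\right) \left(-5\right)\right)^{2} = \left(-36 + \left(- \frac{4}{17}\right) \left(-2\right) \left(-5\right)\right)^{2} = \left(-36 + \frac{8}{17} \left(-5\right)\right)^{2} = \left(-36 - \frac{40}{17}\right)^{2} = \left(- \frac{652}{17}\right)^{2} = \frac{425104}{289}$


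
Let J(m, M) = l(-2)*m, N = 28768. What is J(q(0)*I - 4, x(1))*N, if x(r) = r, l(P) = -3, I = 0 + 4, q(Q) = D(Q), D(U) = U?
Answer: 345216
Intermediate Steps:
q(Q) = Q
I = 4
J(m, M) = -3*m
J(q(0)*I - 4, x(1))*N = -3*(0*4 - 4)*28768 = -3*(0 - 4)*28768 = -3*(-4)*28768 = 12*28768 = 345216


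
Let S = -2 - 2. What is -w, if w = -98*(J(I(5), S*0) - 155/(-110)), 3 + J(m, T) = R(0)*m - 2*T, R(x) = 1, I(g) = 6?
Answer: 4753/11 ≈ 432.09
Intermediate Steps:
S = -4
J(m, T) = -3 + m - 2*T (J(m, T) = -3 + (1*m - 2*T) = -3 + (m - 2*T) = -3 + m - 2*T)
w = -4753/11 (w = -98*((-3 + 6 - (-8)*0) - 155/(-110)) = -98*((-3 + 6 - 2*0) - 155*(-1/110)) = -98*((-3 + 6 + 0) + 31/22) = -98*(3 + 31/22) = -98*97/22 = -4753/11 ≈ -432.09)
-w = -1*(-4753/11) = 4753/11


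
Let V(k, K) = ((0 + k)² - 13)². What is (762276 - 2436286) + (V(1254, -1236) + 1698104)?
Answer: 2472765709103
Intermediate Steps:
V(k, K) = (-13 + k²)² (V(k, K) = (k² - 13)² = (-13 + k²)²)
(762276 - 2436286) + (V(1254, -1236) + 1698104) = (762276 - 2436286) + ((-13 + 1254²)² + 1698104) = -1674010 + ((-13 + 1572516)² + 1698104) = -1674010 + (1572503² + 1698104) = -1674010 + (2472765685009 + 1698104) = -1674010 + 2472767383113 = 2472765709103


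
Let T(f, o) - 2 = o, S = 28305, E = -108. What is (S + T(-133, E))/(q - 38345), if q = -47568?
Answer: -28199/85913 ≈ -0.32823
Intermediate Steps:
T(f, o) = 2 + o
(S + T(-133, E))/(q - 38345) = (28305 + (2 - 108))/(-47568 - 38345) = (28305 - 106)/(-85913) = 28199*(-1/85913) = -28199/85913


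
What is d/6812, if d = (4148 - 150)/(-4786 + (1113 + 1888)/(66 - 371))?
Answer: -609695/4982061786 ≈ -0.00012238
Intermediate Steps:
d = -1219390/1462731 (d = 3998/(-4786 + 3001/(-305)) = 3998/(-4786 + 3001*(-1/305)) = 3998/(-4786 - 3001/305) = 3998/(-1462731/305) = 3998*(-305/1462731) = -1219390/1462731 ≈ -0.83364)
d/6812 = -1219390/1462731/6812 = -1219390/1462731*1/6812 = -609695/4982061786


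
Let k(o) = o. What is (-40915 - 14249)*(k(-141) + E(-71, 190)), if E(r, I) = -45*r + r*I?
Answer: 575691504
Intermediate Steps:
E(r, I) = -45*r + I*r
(-40915 - 14249)*(k(-141) + E(-71, 190)) = (-40915 - 14249)*(-141 - 71*(-45 + 190)) = -55164*(-141 - 71*145) = -55164*(-141 - 10295) = -55164*(-10436) = 575691504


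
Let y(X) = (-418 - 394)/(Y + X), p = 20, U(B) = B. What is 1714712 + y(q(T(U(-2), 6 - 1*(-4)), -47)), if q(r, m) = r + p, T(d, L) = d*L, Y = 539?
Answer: 132032708/77 ≈ 1.7147e+6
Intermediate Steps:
T(d, L) = L*d
q(r, m) = 20 + r (q(r, m) = r + 20 = 20 + r)
y(X) = -812/(539 + X) (y(X) = (-418 - 394)/(539 + X) = -812/(539 + X))
1714712 + y(q(T(U(-2), 6 - 1*(-4)), -47)) = 1714712 - 812/(539 + (20 + (6 - 1*(-4))*(-2))) = 1714712 - 812/(539 + (20 + (6 + 4)*(-2))) = 1714712 - 812/(539 + (20 + 10*(-2))) = 1714712 - 812/(539 + (20 - 20)) = 1714712 - 812/(539 + 0) = 1714712 - 812/539 = 1714712 - 812*1/539 = 1714712 - 116/77 = 132032708/77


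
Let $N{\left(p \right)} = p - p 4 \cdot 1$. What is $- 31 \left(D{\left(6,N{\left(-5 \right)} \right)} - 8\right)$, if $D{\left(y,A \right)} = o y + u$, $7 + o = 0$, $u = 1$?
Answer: $1519$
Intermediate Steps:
$o = -7$ ($o = -7 + 0 = -7$)
$N{\left(p \right)} = - 3 p$ ($N{\left(p \right)} = p - 4 p 1 = p - 4 p = - 3 p$)
$D{\left(y,A \right)} = 1 - 7 y$ ($D{\left(y,A \right)} = - 7 y + 1 = 1 - 7 y$)
$- 31 \left(D{\left(6,N{\left(-5 \right)} \right)} - 8\right) = - 31 \left(\left(1 - 42\right) - 8\right) = - 31 \left(-41 - 8\right) = \left(-31\right) \left(-49\right) = 1519$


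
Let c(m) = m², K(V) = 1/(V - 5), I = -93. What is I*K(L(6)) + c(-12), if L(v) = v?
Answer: 51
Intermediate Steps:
K(V) = 1/(-5 + V)
I*K(L(6)) + c(-12) = -93/(-5 + 6) + (-12)² = -93/1 + 144 = -93*1 + 144 = -93 + 144 = 51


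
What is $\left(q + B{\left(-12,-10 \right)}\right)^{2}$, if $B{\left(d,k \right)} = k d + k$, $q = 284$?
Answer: $155236$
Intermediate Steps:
$B{\left(d,k \right)} = k + d k$ ($B{\left(d,k \right)} = d k + k = k + d k$)
$\left(q + B{\left(-12,-10 \right)}\right)^{2} = \left(284 - 10 \left(1 - 12\right)\right)^{2} = \left(284 - -110\right)^{2} = \left(284 + 110\right)^{2} = 394^{2} = 155236$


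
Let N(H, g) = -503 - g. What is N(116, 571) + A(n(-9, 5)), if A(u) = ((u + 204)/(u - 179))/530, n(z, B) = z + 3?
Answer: -52652949/49025 ≈ -1074.0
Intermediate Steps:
n(z, B) = 3 + z
A(u) = (204 + u)/(530*(-179 + u)) (A(u) = ((204 + u)/(-179 + u))*(1/530) = (204 + u)/(530*(-179 + u)))
N(116, 571) + A(n(-9, 5)) = (-503 - 1*571) + (204 + (3 - 9))/(530*(-179 + (3 - 9))) = (-503 - 571) + (204 - 6)/(530*(-179 - 6)) = -1074 + (1/530)*198/(-185) = -1074 + (1/530)*(-1/185)*198 = -1074 - 99/49025 = -52652949/49025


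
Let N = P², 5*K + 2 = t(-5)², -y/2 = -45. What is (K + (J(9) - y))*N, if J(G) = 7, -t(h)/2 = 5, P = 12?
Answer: -45648/5 ≈ -9129.6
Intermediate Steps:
t(h) = -10 (t(h) = -2*5 = -10)
y = 90 (y = -2*(-45) = 90)
K = 98/5 (K = -⅖ + (⅕)*(-10)² = -⅖ + (⅕)*100 = -⅖ + 20 = 98/5 ≈ 19.600)
N = 144 (N = 12² = 144)
(K + (J(9) - y))*N = (98/5 + (7 - 1*90))*144 = (98/5 + (7 - 90))*144 = (98/5 - 83)*144 = -317/5*144 = -45648/5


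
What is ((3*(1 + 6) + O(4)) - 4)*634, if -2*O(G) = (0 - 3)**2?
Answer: 7925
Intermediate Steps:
O(G) = -9/2 (O(G) = -(0 - 3)**2/2 = -1/2*(-3)**2 = -1/2*9 = -9/2)
((3*(1 + 6) + O(4)) - 4)*634 = ((3*(1 + 6) - 9/2) - 4)*634 = ((3*7 - 9/2) - 4)*634 = ((21 - 9/2) - 4)*634 = (33/2 - 4)*634 = (25/2)*634 = 7925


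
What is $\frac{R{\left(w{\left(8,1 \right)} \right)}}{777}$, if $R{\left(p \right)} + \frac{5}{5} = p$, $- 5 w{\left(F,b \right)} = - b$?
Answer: $- \frac{4}{3885} \approx -0.0010296$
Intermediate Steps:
$w{\left(F,b \right)} = \frac{b}{5}$ ($w{\left(F,b \right)} = - \frac{\left(-1\right) b}{5} = \frac{b}{5}$)
$R{\left(p \right)} = -1 + p$
$\frac{R{\left(w{\left(8,1 \right)} \right)}}{777} = \frac{-1 + \frac{1}{5} \cdot 1}{777} = \left(-1 + \frac{1}{5}\right) \frac{1}{777} = \left(- \frac{4}{5}\right) \frac{1}{777} = - \frac{4}{3885}$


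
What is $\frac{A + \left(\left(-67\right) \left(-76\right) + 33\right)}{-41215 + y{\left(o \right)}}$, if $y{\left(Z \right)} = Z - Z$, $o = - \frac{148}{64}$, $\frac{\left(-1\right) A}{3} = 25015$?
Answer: $\frac{13984}{8243} \approx 1.6965$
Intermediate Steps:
$A = -75045$ ($A = \left(-3\right) 25015 = -75045$)
$o = - \frac{37}{16}$ ($o = \left(-148\right) \frac{1}{64} = - \frac{37}{16} \approx -2.3125$)
$y{\left(Z \right)} = 0$
$\frac{A + \left(\left(-67\right) \left(-76\right) + 33\right)}{-41215 + y{\left(o \right)}} = \frac{-75045 + \left(\left(-67\right) \left(-76\right) + 33\right)}{-41215 + 0} = \frac{-75045 + \left(5092 + 33\right)}{-41215} = \left(-75045 + 5125\right) \left(- \frac{1}{41215}\right) = \left(-69920\right) \left(- \frac{1}{41215}\right) = \frac{13984}{8243}$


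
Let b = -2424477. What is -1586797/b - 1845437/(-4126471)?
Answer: 11022091364836/10004534030667 ≈ 1.1017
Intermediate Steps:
-1586797/b - 1845437/(-4126471) = -1586797/(-2424477) - 1845437/(-4126471) = -1586797*(-1/2424477) - 1845437*(-1/4126471) = 1586797/2424477 + 1845437/4126471 = 11022091364836/10004534030667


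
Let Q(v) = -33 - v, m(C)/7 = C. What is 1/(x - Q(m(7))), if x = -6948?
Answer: -1/6866 ≈ -0.00014565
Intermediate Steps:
m(C) = 7*C
1/(x - Q(m(7))) = 1/(-6948 - (-33 - 7*7)) = 1/(-6948 - (-33 - 1*49)) = 1/(-6948 - (-33 - 49)) = 1/(-6948 - 1*(-82)) = 1/(-6948 + 82) = 1/(-6866) = -1/6866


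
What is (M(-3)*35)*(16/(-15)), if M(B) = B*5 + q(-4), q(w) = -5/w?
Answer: 1540/3 ≈ 513.33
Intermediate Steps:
M(B) = 5/4 + 5*B (M(B) = B*5 - 5/(-4) = 5*B - 5*(-1/4) = 5*B + 5/4 = 5/4 + 5*B)
(M(-3)*35)*(16/(-15)) = ((5/4 + 5*(-3))*35)*(16/(-15)) = ((5/4 - 15)*35)*(16*(-1/15)) = -55/4*35*(-16/15) = -1925/4*(-16/15) = 1540/3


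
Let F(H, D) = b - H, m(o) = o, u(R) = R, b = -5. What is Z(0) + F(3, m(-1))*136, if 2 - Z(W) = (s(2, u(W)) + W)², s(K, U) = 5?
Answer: -1111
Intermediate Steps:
F(H, D) = -5 - H
Z(W) = 2 - (5 + W)²
Z(0) + F(3, m(-1))*136 = (2 - (5 + 0)²) + (-5 - 1*3)*136 = (2 - 1*5²) + (-5 - 3)*136 = (2 - 1*25) - 8*136 = (2 - 25) - 1088 = -23 - 1088 = -1111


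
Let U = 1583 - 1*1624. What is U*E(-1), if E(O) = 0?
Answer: 0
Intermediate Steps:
U = -41 (U = 1583 - 1624 = -41)
U*E(-1) = -41*0 = 0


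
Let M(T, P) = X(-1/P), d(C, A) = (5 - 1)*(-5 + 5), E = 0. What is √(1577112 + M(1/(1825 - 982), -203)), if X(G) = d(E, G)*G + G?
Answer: √64991208611/203 ≈ 1255.8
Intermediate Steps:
d(C, A) = 0 (d(C, A) = 4*0 = 0)
X(G) = G (X(G) = 0*G + G = 0 + G = G)
M(T, P) = -1/P
√(1577112 + M(1/(1825 - 982), -203)) = √(1577112 - 1/(-203)) = √(1577112 - 1*(-1/203)) = √(1577112 + 1/203) = √(320153737/203) = √64991208611/203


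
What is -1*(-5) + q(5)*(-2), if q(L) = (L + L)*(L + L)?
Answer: -195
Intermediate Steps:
q(L) = 4*L**2 (q(L) = (2*L)*(2*L) = 4*L**2)
-1*(-5) + q(5)*(-2) = -1*(-5) + (4*5**2)*(-2) = 5 + (4*25)*(-2) = 5 + 100*(-2) = 5 - 200 = -195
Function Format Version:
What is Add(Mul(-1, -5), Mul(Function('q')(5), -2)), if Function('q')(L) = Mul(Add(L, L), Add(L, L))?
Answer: -195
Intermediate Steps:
Function('q')(L) = Mul(4, Pow(L, 2)) (Function('q')(L) = Mul(Mul(2, L), Mul(2, L)) = Mul(4, Pow(L, 2)))
Add(Mul(-1, -5), Mul(Function('q')(5), -2)) = Add(Mul(-1, -5), Mul(Mul(4, Pow(5, 2)), -2)) = Add(5, Mul(Mul(4, 25), -2)) = Add(5, Mul(100, -2)) = Add(5, -200) = -195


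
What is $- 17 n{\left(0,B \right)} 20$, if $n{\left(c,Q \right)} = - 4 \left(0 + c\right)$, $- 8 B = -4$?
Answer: $0$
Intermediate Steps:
$B = \frac{1}{2}$ ($B = \left(- \frac{1}{8}\right) \left(-4\right) = \frac{1}{2} \approx 0.5$)
$n{\left(c,Q \right)} = - 4 c$
$- 17 n{\left(0,B \right)} 20 = - 17 \left(\left(-4\right) 0\right) 20 = \left(-17\right) 0 \cdot 20 = 0 \cdot 20 = 0$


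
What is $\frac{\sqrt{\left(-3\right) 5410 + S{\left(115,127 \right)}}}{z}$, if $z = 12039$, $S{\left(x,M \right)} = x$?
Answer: $\frac{i \sqrt{16115}}{12039} \approx 0.010544 i$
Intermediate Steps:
$\frac{\sqrt{\left(-3\right) 5410 + S{\left(115,127 \right)}}}{z} = \frac{\sqrt{\left(-3\right) 5410 + 115}}{12039} = \sqrt{-16230 + 115} \cdot \frac{1}{12039} = \sqrt{-16115} \cdot \frac{1}{12039} = i \sqrt{16115} \cdot \frac{1}{12039} = \frac{i \sqrt{16115}}{12039}$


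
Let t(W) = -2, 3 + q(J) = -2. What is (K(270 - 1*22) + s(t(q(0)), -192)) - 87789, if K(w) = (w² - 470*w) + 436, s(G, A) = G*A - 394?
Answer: -142419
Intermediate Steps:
q(J) = -5 (q(J) = -3 - 2 = -5)
s(G, A) = -394 + A*G (s(G, A) = A*G - 394 = -394 + A*G)
K(w) = 436 + w² - 470*w
(K(270 - 1*22) + s(t(q(0)), -192)) - 87789 = ((436 + (270 - 1*22)² - 470*(270 - 1*22)) + (-394 - 192*(-2))) - 87789 = ((436 + (270 - 22)² - 470*(270 - 22)) + (-394 + 384)) - 87789 = ((436 + 248² - 470*248) - 10) - 87789 = ((436 + 61504 - 116560) - 10) - 87789 = (-54620 - 10) - 87789 = -54630 - 87789 = -142419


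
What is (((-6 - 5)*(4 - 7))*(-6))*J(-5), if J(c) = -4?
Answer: 792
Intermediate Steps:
(((-6 - 5)*(4 - 7))*(-6))*J(-5) = (((-6 - 5)*(4 - 7))*(-6))*(-4) = (-11*(-3)*(-6))*(-4) = (33*(-6))*(-4) = -198*(-4) = 792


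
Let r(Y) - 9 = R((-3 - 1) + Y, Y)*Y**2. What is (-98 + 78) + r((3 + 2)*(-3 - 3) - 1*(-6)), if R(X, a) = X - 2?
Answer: -17291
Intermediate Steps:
R(X, a) = -2 + X
r(Y) = 9 + Y**2*(-6 + Y) (r(Y) = 9 + (-2 + ((-3 - 1) + Y))*Y**2 = 9 + (-2 + (-4 + Y))*Y**2 = 9 + (-6 + Y)*Y**2 = 9 + Y**2*(-6 + Y))
(-98 + 78) + r((3 + 2)*(-3 - 3) - 1*(-6)) = (-98 + 78) + (9 + ((3 + 2)*(-3 - 3) - 1*(-6))**2*(-6 + ((3 + 2)*(-3 - 3) - 1*(-6)))) = -20 + (9 + (5*(-6) + 6)**2*(-6 + (5*(-6) + 6))) = -20 + (9 + (-30 + 6)**2*(-6 + (-30 + 6))) = -20 + (9 + (-24)**2*(-6 - 24)) = -20 + (9 + 576*(-30)) = -20 + (9 - 17280) = -20 - 17271 = -17291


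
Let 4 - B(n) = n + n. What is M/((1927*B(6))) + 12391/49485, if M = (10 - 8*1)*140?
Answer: 22145482/95357595 ≈ 0.23224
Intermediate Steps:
B(n) = 4 - 2*n (B(n) = 4 - (n + n) = 4 - 2*n)
M = 280 (M = (10 - 8)*140 = 2*140 = 280)
M/((1927*B(6))) + 12391/49485 = 280/((1927*(4 - 2*6))) + 12391/49485 = 280/((1927*(4 - 12))) + 12391*(1/49485) = 280/((1927*(-8))) + 12391/49485 = 280/(-15416) + 12391/49485 = 280*(-1/15416) + 12391/49485 = -35/1927 + 12391/49485 = 22145482/95357595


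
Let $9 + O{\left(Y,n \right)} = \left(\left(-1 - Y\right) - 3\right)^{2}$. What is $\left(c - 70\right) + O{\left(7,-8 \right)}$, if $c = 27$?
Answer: $69$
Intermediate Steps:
$O{\left(Y,n \right)} = -9 + \left(-4 - Y\right)^{2}$ ($O{\left(Y,n \right)} = -9 + \left(\left(-1 - Y\right) - 3\right)^{2} = -9 + \left(-4 - Y\right)^{2}$)
$\left(c - 70\right) + O{\left(7,-8 \right)} = \left(27 - 70\right) - \left(9 - \left(4 + 7\right)^{2}\right) = -43 - \left(9 - 11^{2}\right) = -43 + \left(-9 + 121\right) = -43 + 112 = 69$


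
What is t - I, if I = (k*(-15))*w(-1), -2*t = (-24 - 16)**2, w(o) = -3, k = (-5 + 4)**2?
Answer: -845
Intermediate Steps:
k = 1 (k = (-1)**2 = 1)
t = -800 (t = -(-24 - 16)**2/2 = -1/2*(-40)**2 = -1/2*1600 = -800)
I = 45 (I = (1*(-15))*(-3) = -15*(-3) = 45)
t - I = -800 - 1*45 = -800 - 45 = -845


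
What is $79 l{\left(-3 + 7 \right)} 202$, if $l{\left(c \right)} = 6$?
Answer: $95748$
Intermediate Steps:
$79 l{\left(-3 + 7 \right)} 202 = 79 \cdot 6 \cdot 202 = 474 \cdot 202 = 95748$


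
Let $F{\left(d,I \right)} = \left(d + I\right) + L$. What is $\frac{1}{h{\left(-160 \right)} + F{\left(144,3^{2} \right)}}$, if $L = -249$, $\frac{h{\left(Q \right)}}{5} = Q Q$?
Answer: $\frac{1}{127904} \approx 7.8184 \cdot 10^{-6}$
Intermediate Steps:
$h{\left(Q \right)} = 5 Q^{2}$ ($h{\left(Q \right)} = 5 Q Q = 5 Q^{2}$)
$F{\left(d,I \right)} = -249 + I + d$ ($F{\left(d,I \right)} = \left(d + I\right) - 249 = \left(I + d\right) - 249 = -249 + I + d$)
$\frac{1}{h{\left(-160 \right)} + F{\left(144,3^{2} \right)}} = \frac{1}{5 \left(-160\right)^{2} + \left(-249 + 3^{2} + 144\right)} = \frac{1}{5 \cdot 25600 + \left(-249 + 9 + 144\right)} = \frac{1}{128000 - 96} = \frac{1}{127904}$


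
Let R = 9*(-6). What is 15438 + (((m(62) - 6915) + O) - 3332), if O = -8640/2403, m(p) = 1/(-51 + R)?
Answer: 48476206/9345 ≈ 5187.4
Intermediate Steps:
R = -54
m(p) = -1/105 (m(p) = 1/(-51 - 54) = 1/(-105) = -1/105)
O = -320/89 (O = -8640*1/2403 = -320/89 ≈ -3.5955)
15438 + (((m(62) - 6915) + O) - 3332) = 15438 + (((-1/105 - 6915) - 320/89) - 3332) = 15438 + ((-726076/105 - 320/89) - 3332) = 15438 + (-64654364/9345 - 3332) = 15438 - 95791904/9345 = 48476206/9345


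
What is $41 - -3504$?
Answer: $3545$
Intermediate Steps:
$41 - -3504 = 41 + 3504 = 3545$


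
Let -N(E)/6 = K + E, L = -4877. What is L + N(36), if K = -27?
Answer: -4931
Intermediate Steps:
N(E) = 162 - 6*E (N(E) = -6*(-27 + E) = 162 - 6*E)
L + N(36) = -4877 + (162 - 6*36) = -4877 + (162 - 216) = -4877 - 54 = -4931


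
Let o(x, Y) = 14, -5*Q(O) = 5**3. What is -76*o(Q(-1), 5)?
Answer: -1064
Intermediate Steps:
Q(O) = -25 (Q(O) = -1/5*5**3 = -1/5*125 = -25)
-76*o(Q(-1), 5) = -76*14 = -1064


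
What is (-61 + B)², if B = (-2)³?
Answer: 4761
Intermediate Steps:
B = -8
(-61 + B)² = (-61 - 8)² = (-69)² = 4761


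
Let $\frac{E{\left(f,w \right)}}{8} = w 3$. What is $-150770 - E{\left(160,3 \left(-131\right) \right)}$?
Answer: $-141338$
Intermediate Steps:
$E{\left(f,w \right)} = 24 w$ ($E{\left(f,w \right)} = 8 w 3 = 8 \cdot 3 w = 24 w$)
$-150770 - E{\left(160,3 \left(-131\right) \right)} = -150770 - 24 \cdot 3 \left(-131\right) = -150770 - 24 \left(-393\right) = -150770 - -9432 = -150770 + 9432 = -141338$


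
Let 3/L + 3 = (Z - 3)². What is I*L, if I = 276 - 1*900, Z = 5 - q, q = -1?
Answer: -312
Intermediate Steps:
Z = 6 (Z = 5 - 1*(-1) = 5 + 1 = 6)
I = -624 (I = 276 - 900 = -624)
L = ½ (L = 3/(-3 + (6 - 3)²) = 3/(-3 + 3²) = 3/(-3 + 9) = 3/6 = 3*(⅙) = ½ ≈ 0.50000)
I*L = -624*½ = -312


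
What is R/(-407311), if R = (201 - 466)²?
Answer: -70225/407311 ≈ -0.17241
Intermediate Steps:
R = 70225 (R = (-265)² = 70225)
R/(-407311) = 70225/(-407311) = 70225*(-1/407311) = -70225/407311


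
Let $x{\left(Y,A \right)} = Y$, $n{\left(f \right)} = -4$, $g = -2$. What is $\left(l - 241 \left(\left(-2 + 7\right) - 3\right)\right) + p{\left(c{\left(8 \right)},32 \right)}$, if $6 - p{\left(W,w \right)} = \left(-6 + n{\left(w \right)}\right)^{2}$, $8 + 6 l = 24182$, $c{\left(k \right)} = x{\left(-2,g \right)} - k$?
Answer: $3453$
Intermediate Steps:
$c{\left(k \right)} = -2 - k$
$l = 4029$ ($l = - \frac{4}{3} + \frac{1}{6} \cdot 24182 = - \frac{4}{3} + \frac{12091}{3} = 4029$)
$p{\left(W,w \right)} = -94$ ($p{\left(W,w \right)} = 6 - \left(-6 - 4\right)^{2} = 6 - \left(-10\right)^{2} = 6 - 100 = -94$)
$\left(l - 241 \left(\left(-2 + 7\right) - 3\right)\right) + p{\left(c{\left(8 \right)},32 \right)} = \left(4029 - 241 \left(\left(-2 + 7\right) - 3\right)\right) - 94 = \left(4029 - 241 \left(5 - 3\right)\right) - 94 = \left(4029 - 482\right) - 94 = 3547 - 94 = 3453$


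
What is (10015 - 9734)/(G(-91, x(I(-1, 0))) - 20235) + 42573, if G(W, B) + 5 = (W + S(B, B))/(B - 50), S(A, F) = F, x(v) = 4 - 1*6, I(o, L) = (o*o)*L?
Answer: 44803257139/1052387 ≈ 42573.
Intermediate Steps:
I(o, L) = L*o² (I(o, L) = o²*L = L*o²)
x(v) = -2 (x(v) = 4 - 6 = -2)
G(W, B) = -5 + (B + W)/(-50 + B) (G(W, B) = -5 + (W + B)/(B - 50) = -5 + (B + W)/(-50 + B))
(10015 - 9734)/(G(-91, x(I(-1, 0))) - 20235) + 42573 = (10015 - 9734)/((250 - 91 - 4*(-2))/(-50 - 2) - 20235) + 42573 = 281/((250 - 91 + 8)/(-52) - 20235) + 42573 = 281/(-1/52*167 - 20235) + 42573 = 281/(-167/52 - 20235) + 42573 = 281/(-1052387/52) + 42573 = 281*(-52/1052387) + 42573 = -14612/1052387 + 42573 = 44803257139/1052387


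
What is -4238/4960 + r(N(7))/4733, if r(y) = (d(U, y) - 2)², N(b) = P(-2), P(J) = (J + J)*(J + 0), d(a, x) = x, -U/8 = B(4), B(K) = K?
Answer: -9939947/11737840 ≈ -0.84683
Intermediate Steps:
U = -32 (U = -8*4 = -32)
P(J) = 2*J² (P(J) = (2*J)*J = 2*J²)
N(b) = 8 (N(b) = 2*(-2)² = 2*4 = 8)
r(y) = (-2 + y)² (r(y) = (y - 2)² = (-2 + y)²)
-4238/4960 + r(N(7))/4733 = -4238/4960 + (-2 + 8)²/4733 = -4238*1/4960 + 6²*(1/4733) = -2119/2480 + 36*(1/4733) = -2119/2480 + 36/4733 = -9939947/11737840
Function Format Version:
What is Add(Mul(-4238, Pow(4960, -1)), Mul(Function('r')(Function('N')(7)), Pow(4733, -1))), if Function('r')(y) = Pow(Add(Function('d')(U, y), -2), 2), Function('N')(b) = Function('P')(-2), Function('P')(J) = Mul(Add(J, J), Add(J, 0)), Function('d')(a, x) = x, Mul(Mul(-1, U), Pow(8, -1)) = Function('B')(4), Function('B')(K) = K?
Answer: Rational(-9939947, 11737840) ≈ -0.84683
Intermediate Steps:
U = -32 (U = Mul(-8, 4) = -32)
Function('P')(J) = Mul(2, Pow(J, 2)) (Function('P')(J) = Mul(Mul(2, J), J) = Mul(2, Pow(J, 2)))
Function('N')(b) = 8 (Function('N')(b) = Mul(2, Pow(-2, 2)) = Mul(2, 4) = 8)
Function('r')(y) = Pow(Add(-2, y), 2) (Function('r')(y) = Pow(Add(y, -2), 2) = Pow(Add(-2, y), 2))
Add(Mul(-4238, Pow(4960, -1)), Mul(Function('r')(Function('N')(7)), Pow(4733, -1))) = Add(Mul(-4238, Pow(4960, -1)), Mul(Pow(Add(-2, 8), 2), Pow(4733, -1))) = Add(Mul(-4238, Rational(1, 4960)), Mul(Pow(6, 2), Rational(1, 4733))) = Add(Rational(-2119, 2480), Mul(36, Rational(1, 4733))) = Add(Rational(-2119, 2480), Rational(36, 4733)) = Rational(-9939947, 11737840)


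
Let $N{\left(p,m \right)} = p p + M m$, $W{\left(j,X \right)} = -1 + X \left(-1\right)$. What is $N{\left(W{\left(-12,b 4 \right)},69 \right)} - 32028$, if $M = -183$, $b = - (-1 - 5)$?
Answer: $-44030$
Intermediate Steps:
$b = 6$ ($b = \left(-1\right) \left(-6\right) = 6$)
$W{\left(j,X \right)} = -1 - X$
$N{\left(p,m \right)} = p^{2} - 183 m$ ($N{\left(p,m \right)} = p p - 183 m = p^{2} - 183 m$)
$N{\left(W{\left(-12,b 4 \right)},69 \right)} - 32028 = \left(\left(-1 - 6 \cdot 4\right)^{2} - 12627\right) - 32028 = \left(\left(-1 - 24\right)^{2} - 12627\right) - 32028 = \left(\left(-25\right)^{2} - 12627\right) - 32028 = \left(625 - 12627\right) - 32028 = -12002 - 32028 = -44030$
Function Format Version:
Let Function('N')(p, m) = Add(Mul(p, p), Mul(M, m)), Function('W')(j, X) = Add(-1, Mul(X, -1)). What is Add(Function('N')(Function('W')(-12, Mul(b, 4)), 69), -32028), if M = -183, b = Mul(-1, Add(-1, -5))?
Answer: -44030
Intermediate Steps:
b = 6 (b = Mul(-1, -6) = 6)
Function('W')(j, X) = Add(-1, Mul(-1, X))
Function('N')(p, m) = Add(Pow(p, 2), Mul(-183, m)) (Function('N')(p, m) = Add(Mul(p, p), Mul(-183, m)) = Add(Pow(p, 2), Mul(-183, m)))
Add(Function('N')(Function('W')(-12, Mul(b, 4)), 69), -32028) = Add(Add(Pow(Add(-1, Mul(-1, Mul(6, 4))), 2), Mul(-183, 69)), -32028) = Add(Add(Pow(Add(-1, Mul(-1, 24)), 2), -12627), -32028) = Add(Add(Pow(Add(-1, -24), 2), -12627), -32028) = Add(Add(Pow(-25, 2), -12627), -32028) = Add(Add(625, -12627), -32028) = Add(-12002, -32028) = -44030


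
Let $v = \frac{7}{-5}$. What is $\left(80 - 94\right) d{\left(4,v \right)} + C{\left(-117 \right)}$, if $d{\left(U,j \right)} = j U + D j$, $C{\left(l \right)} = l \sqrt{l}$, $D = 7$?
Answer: $\frac{1078}{5} - 351 i \sqrt{13} \approx 215.6 - 1265.5 i$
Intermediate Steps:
$C{\left(l \right)} = l^{\frac{3}{2}}$
$v = - \frac{7}{5}$ ($v = 7 \left(- \frac{1}{5}\right) = - \frac{7}{5} \approx -1.4$)
$d{\left(U,j \right)} = 7 j + U j$ ($d{\left(U,j \right)} = j U + 7 j = U j + 7 j = 7 j + U j$)
$\left(80 - 94\right) d{\left(4,v \right)} + C{\left(-117 \right)} = \left(80 - 94\right) \left(- \frac{7 \left(7 + 4\right)}{5}\right) + \left(-117\right)^{\frac{3}{2}} = - 14 \left(\left(- \frac{7}{5}\right) 11\right) - 351 i \sqrt{13} = \left(-14\right) \left(- \frac{77}{5}\right) - 351 i \sqrt{13} = \frac{1078}{5} - 351 i \sqrt{13}$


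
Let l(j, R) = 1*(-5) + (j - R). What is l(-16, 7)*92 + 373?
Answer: -2203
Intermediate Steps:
l(j, R) = -5 + j - R (l(j, R) = -5 + (j - R) = -5 + j - R)
l(-16, 7)*92 + 373 = (-5 - 16 - 1*7)*92 + 373 = (-5 - 16 - 7)*92 + 373 = -28*92 + 373 = -2576 + 373 = -2203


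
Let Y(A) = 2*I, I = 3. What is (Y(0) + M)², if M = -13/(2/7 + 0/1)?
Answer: 6241/4 ≈ 1560.3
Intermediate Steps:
Y(A) = 6 (Y(A) = 2*3 = 6)
M = -91/2 (M = -13/(2*(⅐) + 0*1) = -13/(2/7 + 0) = -13/2/7 = -13*7/2 = -91/2 ≈ -45.500)
(Y(0) + M)² = (6 - 91/2)² = (-79/2)² = 6241/4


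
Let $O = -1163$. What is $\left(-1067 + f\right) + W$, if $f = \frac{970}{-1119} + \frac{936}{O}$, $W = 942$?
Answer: $- \frac{164850119}{1301397} \approx -126.67$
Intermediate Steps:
$f = - \frac{2175494}{1301397}$ ($f = \frac{970}{-1119} + \frac{936}{-1163} = 970 \left(- \frac{1}{1119}\right) + 936 \left(- \frac{1}{1163}\right) = - \frac{970}{1119} - \frac{936}{1163} = - \frac{2175494}{1301397} \approx -1.6717$)
$\left(-1067 + f\right) + W = \left(-1067 - \frac{2175494}{1301397}\right) + 942 = - \frac{1390766093}{1301397} + 942 = - \frac{164850119}{1301397}$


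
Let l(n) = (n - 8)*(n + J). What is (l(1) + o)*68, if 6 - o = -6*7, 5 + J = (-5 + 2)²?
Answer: 884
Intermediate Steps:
J = 4 (J = -5 + (-5 + 2)² = -5 + (-3)² = -5 + 9 = 4)
o = 48 (o = 6 - (-6)*7 = 6 - 1*(-42) = 6 + 42 = 48)
l(n) = (-8 + n)*(4 + n) (l(n) = (n - 8)*(n + 4) = (-8 + n)*(4 + n))
(l(1) + o)*68 = ((-32 + 1² - 4*1) + 48)*68 = ((-32 + 1 - 4) + 48)*68 = (-35 + 48)*68 = 13*68 = 884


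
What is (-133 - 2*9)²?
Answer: 22801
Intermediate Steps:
(-133 - 2*9)² = (-133 - 18)² = (-151)² = 22801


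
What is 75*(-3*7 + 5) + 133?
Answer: -1067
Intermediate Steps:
75*(-3*7 + 5) + 133 = 75*(-21 + 5) + 133 = 75*(-16) + 133 = -1200 + 133 = -1067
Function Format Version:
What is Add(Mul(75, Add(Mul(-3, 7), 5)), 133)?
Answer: -1067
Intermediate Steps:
Add(Mul(75, Add(Mul(-3, 7), 5)), 133) = Add(Mul(75, Add(-21, 5)), 133) = Add(Mul(75, -16), 133) = Add(-1200, 133) = -1067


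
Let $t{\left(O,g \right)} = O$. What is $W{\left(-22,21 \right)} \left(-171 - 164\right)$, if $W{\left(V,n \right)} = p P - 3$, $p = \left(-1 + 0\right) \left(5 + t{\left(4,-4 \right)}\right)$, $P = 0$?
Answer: $1005$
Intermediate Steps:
$p = -9$ ($p = \left(-1 + 0\right) \left(5 + 4\right) = \left(-1\right) 9 = -9$)
$W{\left(V,n \right)} = -3$ ($W{\left(V,n \right)} = \left(-9\right) 0 - 3 = 0 - 3 = -3$)
$W{\left(-22,21 \right)} \left(-171 - 164\right) = - 3 \left(-171 - 164\right) = \left(-3\right) \left(-335\right) = 1005$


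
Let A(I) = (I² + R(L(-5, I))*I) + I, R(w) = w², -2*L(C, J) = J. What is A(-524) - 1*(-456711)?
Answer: -35238693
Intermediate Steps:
L(C, J) = -J/2
A(I) = I + I² + I³/4 (A(I) = (I² + (-I/2)²*I) + I = (I² + (I²/4)*I) + I = (I² + I³/4) + I = I + I² + I³/4)
A(-524) - 1*(-456711) = -524*(1 - 524 + (¼)*(-524)²) - 1*(-456711) = -524*(1 - 524 + (¼)*274576) + 456711 = -524*(1 - 524 + 68644) + 456711 = -524*68121 + 456711 = -35695404 + 456711 = -35238693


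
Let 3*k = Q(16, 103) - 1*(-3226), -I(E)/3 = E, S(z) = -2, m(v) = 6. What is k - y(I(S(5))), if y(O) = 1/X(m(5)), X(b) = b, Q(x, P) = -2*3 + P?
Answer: 2215/2 ≈ 1107.5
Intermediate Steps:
Q(x, P) = -6 + P
I(E) = -3*E
y(O) = 1/6
k = 3323/3 (k = ((-6 + 103) - 1*(-3226))/3 = (97 + 3226)/3 = (1/3)*3323 = 3323/3 ≈ 1107.7)
k - y(I(S(5))) = 3323/3 - 1*1/6 = 3323/3 - 1/6 = 2215/2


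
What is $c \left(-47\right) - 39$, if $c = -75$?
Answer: $3486$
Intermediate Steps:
$c \left(-47\right) - 39 = \left(-75\right) \left(-47\right) - 39 = 3525 - 39 = 3486$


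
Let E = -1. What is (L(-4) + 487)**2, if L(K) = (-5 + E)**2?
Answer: 273529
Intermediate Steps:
L(K) = 36 (L(K) = (-5 - 1)**2 = (-6)**2 = 36)
(L(-4) + 487)**2 = (36 + 487)**2 = 523**2 = 273529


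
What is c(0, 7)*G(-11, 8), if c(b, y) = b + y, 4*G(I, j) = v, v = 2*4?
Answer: 14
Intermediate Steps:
v = 8
G(I, j) = 2 (G(I, j) = (¼)*8 = 2)
c(0, 7)*G(-11, 8) = (0 + 7)*2 = 7*2 = 14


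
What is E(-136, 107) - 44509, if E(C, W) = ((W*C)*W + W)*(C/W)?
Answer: 1934427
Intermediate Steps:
E(C, W) = C*(W + C*W²)/W (E(C, W) = ((C*W)*W + W)*(C/W) = (C*W² + W)*(C/W) = (W + C*W²)*(C/W) = C*(W + C*W²)/W)
E(-136, 107) - 44509 = -136*(1 - 136*107) - 44509 = -136*(1 - 14552) - 44509 = -136*(-14551) - 44509 = 1978936 - 44509 = 1934427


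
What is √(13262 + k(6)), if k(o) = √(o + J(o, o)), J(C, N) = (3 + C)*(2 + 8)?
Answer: √(13262 + 4*√6) ≈ 115.20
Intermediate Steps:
J(C, N) = 30 + 10*C (J(C, N) = (3 + C)*10 = 30 + 10*C)
k(o) = √(30 + 11*o) (k(o) = √(o + (30 + 10*o)) = √(30 + 11*o))
√(13262 + k(6)) = √(13262 + √(30 + 11*6)) = √(13262 + √(30 + 66)) = √(13262 + √96) = √(13262 + 4*√6)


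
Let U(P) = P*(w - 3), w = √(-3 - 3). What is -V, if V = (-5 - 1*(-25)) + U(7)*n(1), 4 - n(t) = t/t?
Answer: 43 - 21*I*√6 ≈ 43.0 - 51.439*I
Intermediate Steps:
n(t) = 3 (n(t) = 4 - t/t = 4 - 1*1 = 4 - 1 = 3)
w = I*√6 (w = √(-6) = I*√6 ≈ 2.4495*I)
U(P) = P*(-3 + I*√6) (U(P) = P*(I*√6 - 3) = P*(-3 + I*√6))
V = -43 + 21*I*√6 (V = (-5 - 1*(-25)) + (7*(-3 + I*√6))*3 = (-5 + 25) + (-21 + 7*I*√6)*3 = 20 + (-63 + 21*I*√6) = -43 + 21*I*√6 ≈ -43.0 + 51.439*I)
-V = -(-43 + 21*I*√6) = 43 - 21*I*√6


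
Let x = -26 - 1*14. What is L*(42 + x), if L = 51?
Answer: 102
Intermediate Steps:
x = -40 (x = -26 - 14 = -40)
L*(42 + x) = 51*(42 - 40) = 51*2 = 102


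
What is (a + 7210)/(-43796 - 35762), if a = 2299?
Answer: -9509/79558 ≈ -0.11952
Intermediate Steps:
(a + 7210)/(-43796 - 35762) = (2299 + 7210)/(-43796 - 35762) = 9509/(-79558) = 9509*(-1/79558) = -9509/79558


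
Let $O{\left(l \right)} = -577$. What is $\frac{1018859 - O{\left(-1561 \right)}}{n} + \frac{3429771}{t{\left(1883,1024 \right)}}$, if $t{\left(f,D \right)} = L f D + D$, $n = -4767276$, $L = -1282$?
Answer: $- \frac{211361369381843}{982035464565760} \approx -0.21523$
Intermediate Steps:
$t{\left(f,D \right)} = D - 1282 D f$ ($t{\left(f,D \right)} = - 1282 f D + D = - 1282 D f + D = D - 1282 D f$)
$\frac{1018859 - O{\left(-1561 \right)}}{n} + \frac{3429771}{t{\left(1883,1024 \right)}} = \frac{1018859 - -577}{-4767276} + \frac{3429771}{1024 \left(1 - 2414006\right)} = \left(1018859 + 577\right) \left(- \frac{1}{4767276}\right) + \frac{3429771}{1024 \left(1 - 2414006\right)} = 1019436 \left(- \frac{1}{4767276}\right) + \frac{3429771}{1024 \left(-2414005\right)} = - \frac{84953}{397273} + \frac{3429771}{-2471941120} = - \frac{84953}{397273} + 3429771 \left(- \frac{1}{2471941120}\right) = - \frac{84953}{397273} - \frac{3429771}{2471941120} = - \frac{211361369381843}{982035464565760}$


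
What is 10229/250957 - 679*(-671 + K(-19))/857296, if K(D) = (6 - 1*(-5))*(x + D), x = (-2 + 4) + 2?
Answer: 3436898093/4889646188 ≈ 0.70289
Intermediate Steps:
x = 4 (x = 2 + 2 = 4)
K(D) = 44 + 11*D (K(D) = (6 - 1*(-5))*(4 + D) = (6 + 5)*(4 + D) = 11*(4 + D) = 44 + 11*D)
10229/250957 - 679*(-671 + K(-19))/857296 = 10229/250957 - 679*(-671 + (44 + 11*(-19)))/857296 = 10229*(1/250957) - 679*(-671 + (44 - 209))*(1/857296) = 10229/250957 - 679*(-671 - 165)*(1/857296) = 10229/250957 - 679*(-836)*(1/857296) = 10229/250957 + 567644*(1/857296) = 10229/250957 + 12901/19484 = 3436898093/4889646188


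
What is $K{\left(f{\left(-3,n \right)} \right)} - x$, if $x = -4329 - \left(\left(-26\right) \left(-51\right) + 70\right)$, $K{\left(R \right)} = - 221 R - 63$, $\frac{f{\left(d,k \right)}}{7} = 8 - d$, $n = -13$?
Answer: $-11355$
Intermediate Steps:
$f{\left(d,k \right)} = 56 - 7 d$ ($f{\left(d,k \right)} = 7 \left(8 - d\right) = 56 - 7 d$)
$K{\left(R \right)} = -63 - 221 R$
$x = -5725$ ($x = -4329 - \left(1326 + 70\right) = -4329 - 1396 = -5725$)
$K{\left(f{\left(-3,n \right)} \right)} - x = \left(-63 - 221 \left(56 - -21\right)\right) - -5725 = \left(-63 - 221 \left(56 + 21\right)\right) + 5725 = \left(-63 - 17017\right) + 5725 = -17080 + 5725 = -11355$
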